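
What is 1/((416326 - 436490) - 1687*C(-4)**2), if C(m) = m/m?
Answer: -1/21851 ≈ -4.5764e-5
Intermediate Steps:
C(m) = 1
1/((416326 - 436490) - 1687*C(-4)**2) = 1/((416326 - 436490) - 1687*1**2) = 1/(-20164 - 1687*1) = 1/(-20164 - 1687) = 1/(-21851) = -1/21851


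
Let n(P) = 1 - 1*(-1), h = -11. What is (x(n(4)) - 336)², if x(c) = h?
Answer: 120409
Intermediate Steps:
n(P) = 2 (n(P) = 1 + 1 = 2)
x(c) = -11
(x(n(4)) - 336)² = (-11 - 336)² = (-347)² = 120409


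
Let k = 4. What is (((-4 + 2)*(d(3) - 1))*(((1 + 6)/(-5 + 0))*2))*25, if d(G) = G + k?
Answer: 840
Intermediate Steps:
d(G) = 4 + G (d(G) = G + 4 = 4 + G)
(((-4 + 2)*(d(3) - 1))*(((1 + 6)/(-5 + 0))*2))*25 = (((-4 + 2)*((4 + 3) - 1))*(((1 + 6)/(-5 + 0))*2))*25 = ((-2*(7 - 1))*((7/(-5))*2))*25 = ((-2*6)*((7*(-⅕))*2))*25 = -(-84)*2/5*25 = -12*(-14/5)*25 = (168/5)*25 = 840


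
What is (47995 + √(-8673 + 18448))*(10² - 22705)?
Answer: -1084926975 - 113025*√391 ≈ -1.0872e+9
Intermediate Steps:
(47995 + √(-8673 + 18448))*(10² - 22705) = (47995 + √9775)*(100 - 22705) = (47995 + 5*√391)*(-22605) = -1084926975 - 113025*√391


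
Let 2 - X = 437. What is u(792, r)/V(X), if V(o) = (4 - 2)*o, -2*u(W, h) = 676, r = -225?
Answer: 169/435 ≈ 0.38851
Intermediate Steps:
u(W, h) = -338 (u(W, h) = -½*676 = -338)
X = -435 (X = 2 - 1*437 = 2 - 437 = -435)
V(o) = 2*o
u(792, r)/V(X) = -338/(2*(-435)) = -338/(-870) = -338*(-1/870) = 169/435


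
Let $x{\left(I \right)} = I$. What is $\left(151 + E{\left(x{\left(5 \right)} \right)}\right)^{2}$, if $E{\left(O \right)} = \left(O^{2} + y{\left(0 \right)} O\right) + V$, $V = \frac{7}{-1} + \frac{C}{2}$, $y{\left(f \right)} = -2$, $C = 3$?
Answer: $\frac{103041}{4} \approx 25760.0$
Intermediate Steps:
$V = - \frac{11}{2}$ ($V = \frac{7}{-1} + \frac{3}{2} = 7 \left(-1\right) + 3 \cdot \frac{1}{2} = -7 + \frac{3}{2} = - \frac{11}{2} \approx -5.5$)
$E{\left(O \right)} = - \frac{11}{2} + O^{2} - 2 O$ ($E{\left(O \right)} = \left(O^{2} - 2 O\right) - \frac{11}{2} = - \frac{11}{2} + O^{2} - 2 O$)
$\left(151 + E{\left(x{\left(5 \right)} \right)}\right)^{2} = \left(151 - \left(\frac{31}{2} - 25\right)\right)^{2} = \left(151 - - \frac{19}{2}\right)^{2} = \left(151 + \frac{19}{2}\right)^{2} = \left(\frac{321}{2}\right)^{2} = \frac{103041}{4}$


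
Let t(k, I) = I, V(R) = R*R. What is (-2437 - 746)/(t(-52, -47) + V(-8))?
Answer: -3183/17 ≈ -187.24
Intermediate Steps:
V(R) = R²
(-2437 - 746)/(t(-52, -47) + V(-8)) = (-2437 - 746)/(-47 + (-8)²) = -3183/(-47 + 64) = -3183/17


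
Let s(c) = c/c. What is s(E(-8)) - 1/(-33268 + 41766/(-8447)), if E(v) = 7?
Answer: 281065009/281056562 ≈ 1.0000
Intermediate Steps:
s(c) = 1
s(E(-8)) - 1/(-33268 + 41766/(-8447)) = 1 - 1/(-33268 + 41766/(-8447)) = 1 - 1/(-33268 + 41766*(-1/8447)) = 1 - 1/(-33268 - 41766/8447) = 1 - 1/(-281056562/8447) = 1 - 1*(-8447/281056562) = 1 + 8447/281056562 = 281065009/281056562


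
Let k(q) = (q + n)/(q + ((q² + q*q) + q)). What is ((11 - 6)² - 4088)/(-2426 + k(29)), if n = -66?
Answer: 7069620/4221277 ≈ 1.6748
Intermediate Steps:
k(q) = (-66 + q)/(2*q + 2*q²) (k(q) = (q - 66)/(q + ((q² + q*q) + q)) = (-66 + q)/(q + ((q² + q²) + q)) = (-66 + q)/(q + (2*q² + q)) = (-66 + q)/(q + (q + 2*q²)) = (-66 + q)/(2*q + 2*q²))
((11 - 6)² - 4088)/(-2426 + k(29)) = ((11 - 6)² - 4088)/(-2426 + (½)*(-66 + 29)/(29*(1 + 29))) = (5² - 4088)/(-2426 + (½)*(1/29)*(-37)/30) = (25 - 4088)/(-2426 + (½)*(1/29)*(1/30)*(-37)) = -4063/(-2426 - 37/1740) = -4063/(-4221277/1740) = -4063*(-1740/4221277) = 7069620/4221277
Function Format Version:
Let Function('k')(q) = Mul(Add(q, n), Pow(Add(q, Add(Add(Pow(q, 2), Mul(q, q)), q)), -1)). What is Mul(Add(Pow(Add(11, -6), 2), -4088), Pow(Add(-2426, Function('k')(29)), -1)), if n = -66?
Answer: Rational(7069620, 4221277) ≈ 1.6748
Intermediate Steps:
Function('k')(q) = Mul(Pow(Add(Mul(2, q), Mul(2, Pow(q, 2))), -1), Add(-66, q)) (Function('k')(q) = Mul(Add(q, -66), Pow(Add(q, Add(Add(Pow(q, 2), Mul(q, q)), q)), -1)) = Mul(Add(-66, q), Pow(Add(q, Add(Add(Pow(q, 2), Pow(q, 2)), q)), -1)) = Mul(Add(-66, q), Pow(Add(q, Add(Mul(2, Pow(q, 2)), q)), -1)) = Mul(Add(-66, q), Pow(Add(q, Add(q, Mul(2, Pow(q, 2)))), -1)) = Mul(Add(-66, q), Pow(Add(Mul(2, q), Mul(2, Pow(q, 2))), -1)) = Mul(Pow(Add(Mul(2, q), Mul(2, Pow(q, 2))), -1), Add(-66, q)))
Mul(Add(Pow(Add(11, -6), 2), -4088), Pow(Add(-2426, Function('k')(29)), -1)) = Mul(Add(Pow(Add(11, -6), 2), -4088), Pow(Add(-2426, Mul(Rational(1, 2), Pow(29, -1), Pow(Add(1, 29), -1), Add(-66, 29))), -1)) = Mul(Add(Pow(5, 2), -4088), Pow(Add(-2426, Mul(Rational(1, 2), Rational(1, 29), Pow(30, -1), -37)), -1)) = Mul(Add(25, -4088), Pow(Add(-2426, Mul(Rational(1, 2), Rational(1, 29), Rational(1, 30), -37)), -1)) = Mul(-4063, Pow(Add(-2426, Rational(-37, 1740)), -1)) = Mul(-4063, Pow(Rational(-4221277, 1740), -1)) = Mul(-4063, Rational(-1740, 4221277)) = Rational(7069620, 4221277)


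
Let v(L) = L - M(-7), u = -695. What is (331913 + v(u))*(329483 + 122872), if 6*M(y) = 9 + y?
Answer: 149827967605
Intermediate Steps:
M(y) = 3/2 + y/6 (M(y) = (9 + y)/6 = 3/2 + y/6)
v(L) = -⅓ + L (v(L) = L - (3/2 + (⅙)*(-7)) = L - (3/2 - 7/6) = L - 1*⅓ = L - ⅓ = -⅓ + L)
(331913 + v(u))*(329483 + 122872) = (331913 + (-⅓ - 695))*(329483 + 122872) = (331913 - 2086/3)*452355 = (993653/3)*452355 = 149827967605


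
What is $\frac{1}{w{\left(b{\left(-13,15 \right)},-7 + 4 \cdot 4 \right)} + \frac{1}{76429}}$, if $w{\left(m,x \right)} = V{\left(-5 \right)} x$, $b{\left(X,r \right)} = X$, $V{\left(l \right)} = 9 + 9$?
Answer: $\frac{76429}{12381499} \approx 0.0061728$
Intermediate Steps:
$V{\left(l \right)} = 18$
$w{\left(m,x \right)} = 18 x$
$\frac{1}{w{\left(b{\left(-13,15 \right)},-7 + 4 \cdot 4 \right)} + \frac{1}{76429}} = \frac{1}{18 \left(-7 + 4 \cdot 4\right) + \frac{1}{76429}} = \frac{1}{18 \left(-7 + 16\right) + \frac{1}{76429}} = \frac{1}{18 \cdot 9 + \frac{1}{76429}} = \frac{1}{162 + \frac{1}{76429}} = \frac{1}{\frac{12381499}{76429}} = \frac{76429}{12381499}$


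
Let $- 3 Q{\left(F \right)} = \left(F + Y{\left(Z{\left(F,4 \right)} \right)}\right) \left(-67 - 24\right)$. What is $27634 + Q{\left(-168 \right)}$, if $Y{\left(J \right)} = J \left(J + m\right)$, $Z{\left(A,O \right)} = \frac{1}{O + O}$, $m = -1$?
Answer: $\frac{4326659}{192} \approx 22535.0$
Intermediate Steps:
$Z{\left(A,O \right)} = \frac{1}{2 O}$
$Y{\left(J \right)} = J \left(-1 + J\right)$ ($Y{\left(J \right)} = J \left(J - 1\right) = J \left(-1 + J\right)$)
$Q{\left(F \right)} = - \frac{637}{192} + \frac{91 F}{3}$ ($Q{\left(F \right)} = - \frac{\left(F + \frac{1}{2 \cdot 4} \left(-1 + \frac{1}{2 \cdot 4}\right)\right) \left(-67 - 24\right)}{3} = - \frac{\left(F + \frac{1}{2} \cdot \frac{1}{4} \left(-1 + \frac{1}{2} \cdot \frac{1}{4}\right)\right) \left(-91\right)}{3} = - \frac{\left(F + \frac{-1 + \frac{1}{8}}{8}\right) \left(-91\right)}{3} = - \frac{\left(F + \frac{1}{8} \left(- \frac{7}{8}\right)\right) \left(-91\right)}{3} = - \frac{\left(F - \frac{7}{64}\right) \left(-91\right)}{3} = - \frac{\left(- \frac{7}{64} + F\right) \left(-91\right)}{3} = - \frac{\frac{637}{64} - 91 F}{3} = - \frac{637}{192} + \frac{91 F}{3}$)
$27634 + Q{\left(-168 \right)} = 27634 + \left(- \frac{637}{192} + \frac{91}{3} \left(-168\right)\right) = 27634 - \frac{979069}{192} = \frac{4326659}{192}$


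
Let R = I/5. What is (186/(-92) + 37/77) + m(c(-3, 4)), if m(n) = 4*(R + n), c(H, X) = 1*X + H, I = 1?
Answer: 57713/17710 ≈ 3.2588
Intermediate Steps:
c(H, X) = H + X (c(H, X) = X + H = H + X)
R = ⅕ (R = 1/5 = 1*(⅕) = ⅕ ≈ 0.20000)
m(n) = ⅘ + 4*n (m(n) = 4*(⅕ + n) = ⅘ + 4*n)
(186/(-92) + 37/77) + m(c(-3, 4)) = (186/(-92) + 37/77) + (⅘ + 4*(-3 + 4)) = (186*(-1/92) + 37*(1/77)) + (⅘ + 4*1) = (-93/46 + 37/77) + (⅘ + 4) = -5459/3542 + 24/5 = 57713/17710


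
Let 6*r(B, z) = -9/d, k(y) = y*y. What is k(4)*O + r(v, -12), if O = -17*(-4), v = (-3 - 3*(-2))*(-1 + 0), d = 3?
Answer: 2175/2 ≈ 1087.5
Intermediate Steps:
k(y) = y²
v = -3 (v = (-3 + 6)*(-1) = 3*(-1) = -3)
r(B, z) = -½ (r(B, z) = (-9/3)/6 = (-9*⅓)/6 = (⅙)*(-3) = -½)
O = 68
k(4)*O + r(v, -12) = 4²*68 - ½ = 16*68 - ½ = 1088 - ½ = 2175/2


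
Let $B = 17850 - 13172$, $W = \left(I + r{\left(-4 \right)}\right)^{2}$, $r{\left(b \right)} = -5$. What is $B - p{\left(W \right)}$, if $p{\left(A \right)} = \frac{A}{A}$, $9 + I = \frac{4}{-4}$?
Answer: $4677$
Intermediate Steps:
$I = -10$ ($I = -9 + \frac{4}{-4} = -9 + 4 \left(- \frac{1}{4}\right) = -9 - 1 = -10$)
$W = 225$ ($W = \left(-10 - 5\right)^{2} = \left(-15\right)^{2} = 225$)
$p{\left(A \right)} = 1$
$B = 4678$
$B - p{\left(W \right)} = 4678 - 1 = 4677$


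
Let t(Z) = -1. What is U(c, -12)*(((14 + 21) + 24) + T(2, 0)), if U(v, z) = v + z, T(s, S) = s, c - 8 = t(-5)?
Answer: -305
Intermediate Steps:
c = 7 (c = 8 - 1 = 7)
U(c, -12)*(((14 + 21) + 24) + T(2, 0)) = (7 - 12)*(((14 + 21) + 24) + 2) = -5*((35 + 24) + 2) = -5*(59 + 2) = -5*61 = -305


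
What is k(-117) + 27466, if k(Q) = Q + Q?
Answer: 27232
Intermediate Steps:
k(Q) = 2*Q
k(-117) + 27466 = 2*(-117) + 27466 = -234 + 27466 = 27232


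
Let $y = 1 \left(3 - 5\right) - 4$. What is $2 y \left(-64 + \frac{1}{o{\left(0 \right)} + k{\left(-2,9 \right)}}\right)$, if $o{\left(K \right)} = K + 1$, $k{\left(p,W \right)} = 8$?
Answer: $\frac{2300}{3} \approx 766.67$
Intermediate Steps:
$y = -6$ ($y = 1 \left(-2\right) - 4 = -2 - 4 = -6$)
$o{\left(K \right)} = 1 + K$
$2 y \left(-64 + \frac{1}{o{\left(0 \right)} + k{\left(-2,9 \right)}}\right) = 2 \left(-6\right) \left(-64 + \frac{1}{\left(1 + 0\right) + 8}\right) = - 12 \left(-64 + \frac{1}{1 + 8}\right) = - 12 \left(-64 + \frac{1}{9}\right) = \left(-12\right) \left(- \frac{575}{9}\right) = \frac{2300}{3}$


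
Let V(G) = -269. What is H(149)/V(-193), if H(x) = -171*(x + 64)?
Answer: 36423/269 ≈ 135.40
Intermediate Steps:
H(x) = -10944 - 171*x (H(x) = -171*(64 + x) = -10944 - 171*x)
H(149)/V(-193) = (-10944 - 171*149)/(-269) = (-10944 - 25479)*(-1/269) = -36423*(-1/269) = 36423/269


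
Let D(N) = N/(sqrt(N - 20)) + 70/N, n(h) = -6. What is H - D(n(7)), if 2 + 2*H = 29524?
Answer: 44318/3 - 3*I*sqrt(26)/13 ≈ 14773.0 - 1.1767*I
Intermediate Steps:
H = 14761 (H = -1 + (1/2)*29524 = -1 + 14762 = 14761)
D(N) = 70/N + N/sqrt(-20 + N) (D(N) = N/(sqrt(-20 + N)) + 70/N = N/sqrt(-20 + N) + 70/N = 70/N + N/sqrt(-20 + N))
H - D(n(7)) = 14761 - (70/(-6) - 6/sqrt(-20 - 6)) = 14761 - (70*(-1/6) - (-3)*I*sqrt(26)/13) = 14761 - (-35/3 - (-3)*I*sqrt(26)/13) = 14761 - (-35/3 + 3*I*sqrt(26)/13) = 14761 + (35/3 - 3*I*sqrt(26)/13) = 44318/3 - 3*I*sqrt(26)/13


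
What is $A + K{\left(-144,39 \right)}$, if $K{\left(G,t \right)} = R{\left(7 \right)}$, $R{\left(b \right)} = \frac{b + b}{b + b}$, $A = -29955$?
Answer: $-29954$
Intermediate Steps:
$R{\left(b \right)} = 1$ ($R{\left(b \right)} = \frac{2 b}{2 b} = 2 b \frac{1}{2 b} = 1$)
$K{\left(G,t \right)} = 1$
$A + K{\left(-144,39 \right)} = -29955 + 1 = -29954$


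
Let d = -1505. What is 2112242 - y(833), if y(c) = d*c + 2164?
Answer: 3363743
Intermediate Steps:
y(c) = 2164 - 1505*c (y(c) = -1505*c + 2164 = 2164 - 1505*c)
2112242 - y(833) = 2112242 - (2164 - 1505*833) = 2112242 - (2164 - 1253665) = 2112242 - 1*(-1251501) = 2112242 + 1251501 = 3363743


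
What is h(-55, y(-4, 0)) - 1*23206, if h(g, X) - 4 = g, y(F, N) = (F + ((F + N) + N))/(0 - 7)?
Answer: -23257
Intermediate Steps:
y(F, N) = -2*F/7 - 2*N/7 (y(F, N) = (F + (F + 2*N))/(-7) = (2*F + 2*N)*(-⅐) = -2*F/7 - 2*N/7)
h(g, X) = 4 + g
h(-55, y(-4, 0)) - 1*23206 = (4 - 55) - 1*23206 = -51 - 23206 = -23257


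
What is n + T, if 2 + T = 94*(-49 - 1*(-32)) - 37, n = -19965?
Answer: -21602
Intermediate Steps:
T = -1637 (T = -2 + (94*(-49 - 1*(-32)) - 37) = -2 + (94*(-49 + 32) - 37) = -2 + (94*(-17) - 37) = -2 + (-1598 - 37) = -2 - 1635 = -1637)
n + T = -19965 - 1637 = -21602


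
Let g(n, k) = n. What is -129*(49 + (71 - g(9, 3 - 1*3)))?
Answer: -14319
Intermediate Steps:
-129*(49 + (71 - g(9, 3 - 1*3))) = -129*(49 + (71 - 1*9)) = -129*(49 + (71 - 9)) = -129*(49 + 62) = -129*111 = -14319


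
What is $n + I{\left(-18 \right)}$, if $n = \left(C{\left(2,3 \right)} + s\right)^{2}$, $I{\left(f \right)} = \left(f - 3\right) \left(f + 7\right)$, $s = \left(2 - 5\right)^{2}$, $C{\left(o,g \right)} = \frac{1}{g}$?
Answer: $\frac{2863}{9} \approx 318.11$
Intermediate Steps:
$s = 9$ ($s = \left(-3\right)^{2} = 9$)
$I{\left(f \right)} = \left(-3 + f\right) \left(7 + f\right)$
$n = \frac{784}{9}$ ($n = \left(\frac{1}{3} + 9\right)^{2} = \left(\frac{28}{3}\right)^{2} = \frac{784}{9} \approx 87.111$)
$n + I{\left(-18 \right)} = \frac{784}{9} + \left(-21 + \left(-18\right)^{2} + 4 \left(-18\right)\right) = \frac{784}{9} - -231 = \frac{784}{9} + 231 = \frac{2863}{9}$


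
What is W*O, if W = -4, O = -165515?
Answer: 662060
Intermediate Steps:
W*O = -4*(-165515) = 662060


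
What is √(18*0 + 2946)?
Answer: √2946 ≈ 54.277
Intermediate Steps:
√(18*0 + 2946) = √(0 + 2946) = √2946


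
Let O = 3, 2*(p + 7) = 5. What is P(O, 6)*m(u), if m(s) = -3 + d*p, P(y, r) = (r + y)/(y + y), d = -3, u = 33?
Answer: 63/4 ≈ 15.750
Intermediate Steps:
p = -9/2 (p = -7 + (1/2)*5 = -7 + 5/2 = -9/2 ≈ -4.5000)
P(y, r) = (r + y)/(2*y) (P(y, r) = (r + y)/((2*y)) = (r + y)*(1/(2*y)) = (r + y)/(2*y))
m(s) = 21/2 (m(s) = -3 - 3*(-9/2) = -3 + 27/2 = 21/2)
P(O, 6)*m(u) = ((1/2)*(6 + 3)/3)*(21/2) = ((1/2)*(1/3)*9)*(21/2) = (3/2)*(21/2) = 63/4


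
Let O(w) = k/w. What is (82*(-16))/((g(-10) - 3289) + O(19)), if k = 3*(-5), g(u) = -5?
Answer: 24928/62601 ≈ 0.39820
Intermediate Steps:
k = -15
O(w) = -15/w
(82*(-16))/((g(-10) - 3289) + O(19)) = (82*(-16))/((-5 - 3289) - 15/19) = -1312/(-3294 - 15*1/19) = -1312/(-3294 - 15/19) = -1312/(-62601/19) = -1312*(-19/62601) = 24928/62601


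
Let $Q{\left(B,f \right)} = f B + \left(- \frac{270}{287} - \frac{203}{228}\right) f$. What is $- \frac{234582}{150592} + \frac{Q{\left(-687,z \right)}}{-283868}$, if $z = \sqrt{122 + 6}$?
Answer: $- \frac{117291}{75296} + \frac{45074353 \sqrt{2}}{2321898306} \approx -1.5303$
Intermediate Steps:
$z = 8 \sqrt{2}$ ($z = \sqrt{128} = 8 \sqrt{2} \approx 11.314$)
$Q{\left(B,f \right)} = - \frac{119821 f}{65436} + B f$ ($Q{\left(B,f \right)} = B f + \left(\left(-270\right) \frac{1}{287} - \frac{203}{228}\right) f = B f + \left(- \frac{270}{287} - \frac{203}{228}\right) f = B f - \frac{119821 f}{65436} = - \frac{119821 f}{65436} + B f$)
$- \frac{234582}{150592} + \frac{Q{\left(-687,z \right)}}{-283868} = - \frac{234582}{150592} + \frac{\frac{1}{65436} \cdot 8 \sqrt{2} \left(-119821 + 65436 \left(-687\right)\right)}{-283868} = \left(-234582\right) \frac{1}{150592} + \frac{8 \sqrt{2} \left(-119821 - 44954532\right)}{65436} \left(- \frac{1}{283868}\right) = - \frac{117291}{75296} + \frac{1}{65436} \cdot 8 \sqrt{2} \left(-45074353\right) \left(- \frac{1}{283868}\right) = - \frac{117291}{75296} + - \frac{90148706 \sqrt{2}}{16359} \left(- \frac{1}{283868}\right) = - \frac{117291}{75296} + \frac{45074353 \sqrt{2}}{2321898306}$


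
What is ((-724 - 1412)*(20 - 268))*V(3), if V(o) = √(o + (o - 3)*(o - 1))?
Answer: 529728*√3 ≈ 9.1752e+5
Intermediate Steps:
V(o) = √(o + (-1 + o)*(-3 + o)) (V(o) = √(o + (-3 + o)*(-1 + o)) = √(o + (-1 + o)*(-3 + o)))
((-724 - 1412)*(20 - 268))*V(3) = ((-724 - 1412)*(20 - 268))*√(3 + 3² - 3*3) = (-2136*(-248))*√(3 + 9 - 9) = 529728*√3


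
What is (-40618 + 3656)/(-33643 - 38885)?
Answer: 18481/36264 ≈ 0.50962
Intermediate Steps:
(-40618 + 3656)/(-33643 - 38885) = -36962/(-72528) = -36962*(-1/72528) = 18481/36264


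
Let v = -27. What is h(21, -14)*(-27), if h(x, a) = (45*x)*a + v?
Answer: 357939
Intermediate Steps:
h(x, a) = -27 + 45*a*x (h(x, a) = (45*x)*a - 27 = 45*a*x - 27 = -27 + 45*a*x)
h(21, -14)*(-27) = (-27 + 45*(-14)*21)*(-27) = (-27 - 13230)*(-27) = -13257*(-27) = 357939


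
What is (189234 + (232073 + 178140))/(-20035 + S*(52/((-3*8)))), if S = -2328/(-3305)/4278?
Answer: -4237727624565/141635331347 ≈ -29.920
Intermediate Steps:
S = 388/2356465 (S = -2328*(-1/3305)*(1/4278) = (2328/3305)*(1/4278) = 388/2356465 ≈ 0.00016465)
(189234 + (232073 + 178140))/(-20035 + S*(52/((-3*8)))) = (189234 + (232073 + 178140))/(-20035 + 388*(52/((-3*8)))/2356465) = (189234 + 410213)/(-20035 + 388*(52/(-24))/2356465) = 599447/(-20035 + 388*(52*(-1/24))/2356465) = 599447/(-20035 + (388/2356465)*(-13/6)) = 599447/(-20035 - 2522/7069395) = 599447/(-141635331347/7069395) = 599447*(-7069395/141635331347) = -4237727624565/141635331347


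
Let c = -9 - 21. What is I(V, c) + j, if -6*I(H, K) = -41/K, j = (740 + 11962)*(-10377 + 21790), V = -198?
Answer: 26094226639/180 ≈ 1.4497e+8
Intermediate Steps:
j = 144967926 (j = 12702*11413 = 144967926)
c = -30
I(H, K) = 41/(6*K) (I(H, K) = -(-41)/(6*K) = 41/(6*K))
I(V, c) + j = (41/6)/(-30) + 144967926 = (41/6)*(-1/30) + 144967926 = -41/180 + 144967926 = 26094226639/180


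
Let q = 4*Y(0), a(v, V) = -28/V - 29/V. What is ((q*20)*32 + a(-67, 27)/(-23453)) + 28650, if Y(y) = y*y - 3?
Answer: 4426284709/211077 ≈ 20970.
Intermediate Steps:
Y(y) = -3 + y² (Y(y) = y² - 3 = -3 + y²)
a(v, V) = -57/V
q = -12 (q = 4*(-3 + 0²) = 4*(-3 + 0) = 4*(-3) = -12)
((q*20)*32 + a(-67, 27)/(-23453)) + 28650 = (-12*20*32 - 57/27/(-23453)) + 28650 = (-240*32 - 57*1/27*(-1/23453)) + 28650 = (-7680 - 19/9*(-1/23453)) + 28650 = (-7680 + 19/211077) + 28650 = -1621071341/211077 + 28650 = 4426284709/211077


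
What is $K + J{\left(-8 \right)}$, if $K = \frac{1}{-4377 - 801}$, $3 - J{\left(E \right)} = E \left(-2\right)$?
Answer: $- \frac{67315}{5178} \approx -13.0$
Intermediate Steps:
$J{\left(E \right)} = 3 + 2 E$ ($J{\left(E \right)} = 3 - E \left(-2\right) = 3 - - 2 E = 3 + 2 E$)
$K = - \frac{1}{5178}$ ($K = \frac{1}{-5178} = - \frac{1}{5178} \approx -0.00019312$)
$K + J{\left(-8 \right)} = - \frac{1}{5178} + \left(3 + 2 \left(-8\right)\right) = - \frac{1}{5178} + \left(3 - 16\right) = - \frac{1}{5178} - 13 = - \frac{67315}{5178}$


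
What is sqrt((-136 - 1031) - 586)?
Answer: I*sqrt(1753) ≈ 41.869*I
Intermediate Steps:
sqrt((-136 - 1031) - 586) = sqrt(-1167 - 586) = sqrt(-1753) = I*sqrt(1753)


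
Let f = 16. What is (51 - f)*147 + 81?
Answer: 5226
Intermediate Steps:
(51 - f)*147 + 81 = (51 - 1*16)*147 + 81 = (51 - 16)*147 + 81 = 35*147 + 81 = 5145 + 81 = 5226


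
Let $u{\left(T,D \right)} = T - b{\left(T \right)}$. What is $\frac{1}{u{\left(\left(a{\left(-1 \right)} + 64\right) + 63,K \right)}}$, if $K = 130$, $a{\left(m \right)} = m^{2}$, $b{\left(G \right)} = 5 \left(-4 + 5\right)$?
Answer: $\frac{1}{123} \approx 0.0081301$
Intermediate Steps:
$b{\left(G \right)} = 5$ ($b{\left(G \right)} = 5 \cdot 1 = 5$)
$u{\left(T,D \right)} = -5 + T$ ($u{\left(T,D \right)} = T - 5 = -5 + T$)
$\frac{1}{u{\left(\left(a{\left(-1 \right)} + 64\right) + 63,K \right)}} = \frac{1}{-5 + \left(\left(\left(-1\right)^{2} + 64\right) + 63\right)} = \frac{1}{-5 + \left(\left(1 + 64\right) + 63\right)} = \frac{1}{-5 + \left(65 + 63\right)} = \frac{1}{-5 + 128} = \frac{1}{123}$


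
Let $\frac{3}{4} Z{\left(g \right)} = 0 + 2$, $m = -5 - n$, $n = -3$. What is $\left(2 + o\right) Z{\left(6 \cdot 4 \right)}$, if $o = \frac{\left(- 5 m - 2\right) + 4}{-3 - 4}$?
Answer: $\frac{16}{21} \approx 0.7619$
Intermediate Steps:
$m = -2$ ($m = -5 - -3 = -5 + 3 = -2$)
$o = - \frac{12}{7}$ ($o = \frac{\left(\left(-5\right) \left(-2\right) - 2\right) + 4}{-3 - 4} = \frac{\left(10 - 2\right) + 4}{-7} = \left(8 + 4\right) \left(- \frac{1}{7}\right) = 12 \left(- \frac{1}{7}\right) = - \frac{12}{7} \approx -1.7143$)
$Z{\left(g \right)} = \frac{8}{3}$ ($Z{\left(g \right)} = \frac{4 \left(0 + 2\right)}{3} = \frac{4}{3} \cdot 2 = \frac{8}{3}$)
$\left(2 + o\right) Z{\left(6 \cdot 4 \right)} = \left(2 - \frac{12}{7}\right) \frac{8}{3} = \frac{2}{7} \cdot \frac{8}{3} = \frac{16}{21}$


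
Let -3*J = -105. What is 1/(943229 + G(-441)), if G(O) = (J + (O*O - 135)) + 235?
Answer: 1/1137845 ≈ 8.7885e-7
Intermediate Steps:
J = 35 (J = -⅓*(-105) = 35)
G(O) = 135 + O² (G(O) = (35 + (O*O - 135)) + 235 = (35 + (O² - 135)) + 235 = (35 + (-135 + O²)) + 235 = (-100 + O²) + 235 = 135 + O²)
1/(943229 + G(-441)) = 1/(943229 + (135 + (-441)²)) = 1/(943229 + (135 + 194481)) = 1/(943229 + 194616) = 1/1137845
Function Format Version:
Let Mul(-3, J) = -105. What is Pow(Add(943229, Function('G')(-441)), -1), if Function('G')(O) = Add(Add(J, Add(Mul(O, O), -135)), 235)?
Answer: Rational(1, 1137845) ≈ 8.7885e-7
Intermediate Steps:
J = 35 (J = Mul(Rational(-1, 3), -105) = 35)
Function('G')(O) = Add(135, Pow(O, 2)) (Function('G')(O) = Add(Add(35, Add(Mul(O, O), -135)), 235) = Add(Add(35, Add(Pow(O, 2), -135)), 235) = Add(Add(35, Add(-135, Pow(O, 2))), 235) = Add(Add(-100, Pow(O, 2)), 235) = Add(135, Pow(O, 2)))
Pow(Add(943229, Function('G')(-441)), -1) = Pow(Add(943229, Add(135, Pow(-441, 2))), -1) = Pow(Add(943229, Add(135, 194481)), -1) = Pow(Add(943229, 194616), -1) = Pow(1137845, -1) = Rational(1, 1137845)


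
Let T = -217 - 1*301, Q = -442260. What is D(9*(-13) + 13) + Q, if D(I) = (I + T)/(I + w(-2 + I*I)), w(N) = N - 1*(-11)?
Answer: -4741470082/10721 ≈ -4.4226e+5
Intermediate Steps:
T = -518 (T = -217 - 301 = -518)
w(N) = 11 + N (w(N) = N + 11 = 11 + N)
D(I) = (-518 + I)/(9 + I + I²) (D(I) = (I - 518)/(I + (11 + (-2 + I*I))) = (-518 + I)/(I + (11 + (-2 + I²))) = (-518 + I)/(I + (9 + I²)) = (-518 + I)/(9 + I + I²))
D(9*(-13) + 13) + Q = (-518 + (9*(-13) + 13))/(9 + (9*(-13) + 13) + (9*(-13) + 13)²) - 442260 = (-518 + (-117 + 13))/(9 + (-117 + 13) + (-117 + 13)²) - 442260 = (-518 - 104)/(9 - 104 + (-104)²) - 442260 = -622/(9 - 104 + 10816) - 442260 = -622/10721 - 442260 = -4741470082/10721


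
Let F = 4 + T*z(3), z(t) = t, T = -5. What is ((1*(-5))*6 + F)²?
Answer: 1681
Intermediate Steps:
F = -11 (F = 4 - 5*3 = 4 - 15 = -11)
((1*(-5))*6 + F)² = ((1*(-5))*6 - 11)² = (-5*6 - 11)² = (-30 - 11)² = (-41)² = 1681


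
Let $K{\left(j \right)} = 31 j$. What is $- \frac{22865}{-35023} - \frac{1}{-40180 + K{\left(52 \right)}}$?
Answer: $\frac{881892343}{1350767064} \approx 0.65288$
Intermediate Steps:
$- \frac{22865}{-35023} - \frac{1}{-40180 + K{\left(52 \right)}} = - \frac{22865}{-35023} - \frac{1}{-40180 + 31 \cdot 52} = \left(-22865\right) \left(- \frac{1}{35023}\right) - \frac{1}{-40180 + 1612} = \frac{22865}{35023} - \frac{1}{-38568} = \frac{22865}{35023} - - \frac{1}{38568} = \frac{22865}{35023} + \frac{1}{38568} = \frac{881892343}{1350767064}$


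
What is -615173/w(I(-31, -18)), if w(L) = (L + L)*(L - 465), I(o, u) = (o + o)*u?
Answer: -615173/1453032 ≈ -0.42337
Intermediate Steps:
I(o, u) = 2*o*u (I(o, u) = (2*o)*u = 2*o*u)
w(L) = 2*L*(-465 + L) (w(L) = (2*L)*(-465 + L) = 2*L*(-465 + L))
-615173/w(I(-31, -18)) = -615173*1/(2232*(-465 + 2*(-31)*(-18))) = -615173*1/(2232*(-465 + 1116)) = -615173/(2*1116*651) = -615173/1453032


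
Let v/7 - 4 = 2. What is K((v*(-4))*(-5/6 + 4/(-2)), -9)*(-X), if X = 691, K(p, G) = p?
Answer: -328916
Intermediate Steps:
v = 42 (v = 28 + 7*2 = 28 + 14 = 42)
K((v*(-4))*(-5/6 + 4/(-2)), -9)*(-X) = ((42*(-4))*(-5/6 + 4/(-2)))*(-1*691) = -168*(-5*1/6 + 4*(-1/2))*(-691) = -168*(-5/6 - 2)*(-691) = -168*(-17/6)*(-691) = 476*(-691) = -328916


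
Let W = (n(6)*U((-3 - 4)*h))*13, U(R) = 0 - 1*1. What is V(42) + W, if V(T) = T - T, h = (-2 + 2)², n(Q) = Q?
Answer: -78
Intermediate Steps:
h = 0 (h = 0² = 0)
V(T) = 0
U(R) = -1 (U(R) = 0 - 1 = -1)
W = -78 (W = (6*(-1))*13 = -6*13 = -78)
V(42) + W = 0 - 78 = -78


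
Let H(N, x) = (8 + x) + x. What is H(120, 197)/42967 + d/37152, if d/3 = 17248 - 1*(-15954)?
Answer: 715784351/266051664 ≈ 2.6904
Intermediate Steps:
d = 99606 (d = 3*(17248 - 1*(-15954)) = 3*(17248 + 15954) = 3*33202 = 99606)
H(N, x) = 8 + 2*x
H(120, 197)/42967 + d/37152 = (8 + 2*197)/42967 + 99606/37152 = (8 + 394)*(1/42967) + 99606*(1/37152) = 402*(1/42967) + 16601/6192 = 402/42967 + 16601/6192 = 715784351/266051664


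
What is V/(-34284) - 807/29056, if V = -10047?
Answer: 22021537/83012992 ≈ 0.26528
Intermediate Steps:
V/(-34284) - 807/29056 = -10047/(-34284) - 807/29056 = -10047*(-1/34284) - 807*1/29056 = 3349/11428 - 807/29056 = 22021537/83012992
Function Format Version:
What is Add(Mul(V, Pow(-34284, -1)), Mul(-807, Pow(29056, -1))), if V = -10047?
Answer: Rational(22021537, 83012992) ≈ 0.26528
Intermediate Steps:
Add(Mul(V, Pow(-34284, -1)), Mul(-807, Pow(29056, -1))) = Add(Mul(-10047, Pow(-34284, -1)), Mul(-807, Pow(29056, -1))) = Add(Mul(-10047, Rational(-1, 34284)), Mul(-807, Rational(1, 29056))) = Add(Rational(3349, 11428), Rational(-807, 29056)) = Rational(22021537, 83012992)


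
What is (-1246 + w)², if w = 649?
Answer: 356409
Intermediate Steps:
(-1246 + w)² = (-1246 + 649)² = (-597)² = 356409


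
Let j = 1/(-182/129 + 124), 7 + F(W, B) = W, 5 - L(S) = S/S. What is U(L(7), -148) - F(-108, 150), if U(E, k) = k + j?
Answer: -521733/15814 ≈ -32.992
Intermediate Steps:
L(S) = 4 (L(S) = 5 - S/S = 5 - 1*1 = 5 - 1 = 4)
F(W, B) = -7 + W
j = 129/15814 (j = 1/(-182*1/129 + 124) = 1/(-182/129 + 124) = 1/(15814/129) = 129/15814 ≈ 0.0081573)
U(E, k) = 129/15814 + k (U(E, k) = k + 129/15814 = 129/15814 + k)
U(L(7), -148) - F(-108, 150) = (129/15814 - 148) - (-7 - 108) = -2340343/15814 - 1*(-115) = -2340343/15814 + 115 = -521733/15814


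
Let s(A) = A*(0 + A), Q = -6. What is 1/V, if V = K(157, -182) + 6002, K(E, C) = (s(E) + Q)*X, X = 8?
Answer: 1/203146 ≈ 4.9226e-6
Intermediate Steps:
s(A) = A**2 (s(A) = A*A = A**2)
K(E, C) = -48 + 8*E**2 (K(E, C) = (E**2 - 6)*8 = (-6 + E**2)*8 = -48 + 8*E**2)
V = 203146 (V = (-48 + 8*157**2) + 6002 = (-48 + 8*24649) + 6002 = (-48 + 197192) + 6002 = 197144 + 6002 = 203146)
1/V = 1/203146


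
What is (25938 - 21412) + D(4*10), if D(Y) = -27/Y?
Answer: 181013/40 ≈ 4525.3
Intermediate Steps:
(25938 - 21412) + D(4*10) = (25938 - 21412) - 27/(4*10) = 4526 - 27/40 = 181013/40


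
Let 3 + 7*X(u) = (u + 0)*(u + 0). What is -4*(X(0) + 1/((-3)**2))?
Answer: 80/63 ≈ 1.2698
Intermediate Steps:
X(u) = -3/7 + u**2/7 (X(u) = -3/7 + ((u + 0)*(u + 0))/7 = -3/7 + (u*u)/7 = -3/7 + u**2/7)
-4*(X(0) + 1/((-3)**2)) = -4*((-3/7 + (1/7)*0**2) + 1/((-3)**2)) = -4*((-3/7 + (1/7)*0) + 1/9) = -4*((-3/7 + 0) + 1/9) = -4*(-3/7 + 1/9) = -4*(-20/63) = 80/63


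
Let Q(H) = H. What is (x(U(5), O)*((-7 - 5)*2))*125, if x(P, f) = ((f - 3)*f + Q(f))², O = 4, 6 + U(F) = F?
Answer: -192000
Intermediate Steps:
U(F) = -6 + F
x(P, f) = (f + f*(-3 + f))² (x(P, f) = ((f - 3)*f + f)² = ((-3 + f)*f + f)² = (f*(-3 + f) + f)² = (f + f*(-3 + f))²)
(x(U(5), O)*((-7 - 5)*2))*125 = ((4²*(-2 + 4)²)*((-7 - 5)*2))*125 = ((16*2²)*(-12*2))*125 = ((16*4)*(-24))*125 = (64*(-24))*125 = -1536*125 = -192000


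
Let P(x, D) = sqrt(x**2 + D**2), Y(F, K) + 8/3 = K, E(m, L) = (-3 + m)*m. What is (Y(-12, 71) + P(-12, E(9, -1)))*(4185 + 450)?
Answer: 316725 + 27810*sqrt(85) ≈ 5.7312e+5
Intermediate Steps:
E(m, L) = m*(-3 + m)
Y(F, K) = -8/3 + K
P(x, D) = sqrt(D**2 + x**2)
(Y(-12, 71) + P(-12, E(9, -1)))*(4185 + 450) = ((-8/3 + 71) + sqrt((9*(-3 + 9))**2 + (-12)**2))*(4185 + 450) = (205/3 + sqrt((9*6)**2 + 144))*4635 = (205/3 + sqrt(54**2 + 144))*4635 = (205/3 + sqrt(2916 + 144))*4635 = (205/3 + sqrt(3060))*4635 = (205/3 + 6*sqrt(85))*4635 = 316725 + 27810*sqrt(85)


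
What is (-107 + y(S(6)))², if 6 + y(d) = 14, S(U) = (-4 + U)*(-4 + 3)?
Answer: 9801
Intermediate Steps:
S(U) = 4 - U (S(U) = (-4 + U)*(-1) = 4 - U)
y(d) = 8 (y(d) = -6 + 14 = 8)
(-107 + y(S(6)))² = (-107 + 8)² = (-99)² = 9801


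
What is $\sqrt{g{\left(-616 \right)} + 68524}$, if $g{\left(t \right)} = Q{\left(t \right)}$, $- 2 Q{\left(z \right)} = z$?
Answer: $12 \sqrt{478} \approx 262.36$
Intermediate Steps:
$Q{\left(z \right)} = - \frac{z}{2}$
$g{\left(t \right)} = - \frac{t}{2}$
$\sqrt{g{\left(-616 \right)} + 68524} = \sqrt{\left(- \frac{1}{2}\right) \left(-616\right) + 68524} = \sqrt{308 + 68524} = \sqrt{68832} = 12 \sqrt{478}$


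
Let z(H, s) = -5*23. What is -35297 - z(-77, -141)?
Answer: -35182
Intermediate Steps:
z(H, s) = -115
-35297 - z(-77, -141) = -35297 - 1*(-115) = -35297 + 115 = -35182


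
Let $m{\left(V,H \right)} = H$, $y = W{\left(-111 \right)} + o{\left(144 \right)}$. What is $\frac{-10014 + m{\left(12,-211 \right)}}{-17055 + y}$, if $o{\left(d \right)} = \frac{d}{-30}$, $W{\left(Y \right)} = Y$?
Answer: $\frac{51125}{85854} \approx 0.59549$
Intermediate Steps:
$o{\left(d \right)} = - \frac{d}{30}$ ($o{\left(d \right)} = d \left(- \frac{1}{30}\right) = - \frac{d}{30}$)
$y = - \frac{579}{5}$ ($y = -111 - \frac{24}{5} = - \frac{579}{5} \approx -115.8$)
$\frac{-10014 + m{\left(12,-211 \right)}}{-17055 + y} = \frac{-10014 - 211}{-17055 - \frac{579}{5}} = - \frac{10225}{- \frac{85854}{5}} = \left(-10225\right) \left(- \frac{5}{85854}\right) = \frac{51125}{85854}$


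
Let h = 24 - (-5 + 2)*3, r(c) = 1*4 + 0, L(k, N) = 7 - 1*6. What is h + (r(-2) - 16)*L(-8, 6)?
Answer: 21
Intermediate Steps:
L(k, N) = 1 (L(k, N) = 7 - 6 = 1)
r(c) = 4 (r(c) = 4 + 0 = 4)
h = 33 (h = 24 - (-3)*3 = 24 - 1*(-9) = 24 + 9 = 33)
h + (r(-2) - 16)*L(-8, 6) = 33 + (4 - 16)*1 = 33 - 12*1 = 33 - 12 = 21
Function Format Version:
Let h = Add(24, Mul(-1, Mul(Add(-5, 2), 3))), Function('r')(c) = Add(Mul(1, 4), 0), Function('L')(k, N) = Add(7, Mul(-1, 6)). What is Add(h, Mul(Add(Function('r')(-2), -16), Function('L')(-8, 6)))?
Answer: 21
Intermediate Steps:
Function('L')(k, N) = 1 (Function('L')(k, N) = Add(7, -6) = 1)
Function('r')(c) = 4 (Function('r')(c) = Add(4, 0) = 4)
h = 33 (h = Add(24, Mul(-1, Mul(-3, 3))) = Add(24, Mul(-1, -9)) = Add(24, 9) = 33)
Add(h, Mul(Add(Function('r')(-2), -16), Function('L')(-8, 6))) = Add(33, Mul(Add(4, -16), 1)) = Add(33, Mul(-12, 1)) = Add(33, -12) = 21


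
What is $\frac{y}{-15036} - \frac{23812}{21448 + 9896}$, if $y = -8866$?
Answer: $- \frac{556537}{3272836} \approx -0.17005$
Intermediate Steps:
$\frac{y}{-15036} - \frac{23812}{21448 + 9896} = - \frac{8866}{-15036} - \frac{23812}{21448 + 9896} = \left(-8866\right) \left(- \frac{1}{15036}\right) - \frac{23812}{31344} = \frac{4433}{7518} - \frac{5953}{7836} = - \frac{556537}{3272836}$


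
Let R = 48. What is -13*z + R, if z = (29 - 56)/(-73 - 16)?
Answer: 3921/89 ≈ 44.056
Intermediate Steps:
z = 27/89 (z = -27/(-89) = -27*(-1/89) = 27/89 ≈ 0.30337)
-13*z + R = -13*27/89 + 48 = -351/89 + 48 = 3921/89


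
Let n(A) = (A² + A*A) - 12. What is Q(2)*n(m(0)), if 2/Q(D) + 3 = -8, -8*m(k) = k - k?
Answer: 24/11 ≈ 2.1818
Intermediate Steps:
m(k) = 0 (m(k) = -(k - k)/8 = -⅛*0 = 0)
Q(D) = -2/11 (Q(D) = 2/(-3 - 8) = 2/(-11) = 2*(-1/11) = -2/11)
n(A) = -12 + 2*A² (n(A) = (A² + A²) - 12 = 2*A² - 12 = -12 + 2*A²)
Q(2)*n(m(0)) = -2*(-12 + 2*0²)/11 = -2*(-12 + 2*0)/11 = -2*(-12 + 0)/11 = -2/11*(-12) = 24/11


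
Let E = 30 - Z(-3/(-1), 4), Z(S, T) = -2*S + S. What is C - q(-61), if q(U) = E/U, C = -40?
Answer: -2407/61 ≈ -39.459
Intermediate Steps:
Z(S, T) = -S
E = 33 (E = 30 - (-1)*(-3/(-1)) = 30 - (-1)*(-3*(-1)) = 30 - (-1)*3 = 30 - 1*(-3) = 30 + 3 = 33)
q(U) = 33/U
C - q(-61) = -40 - 33/(-61) = -40 - 33*(-1)/61 = -40 - 1*(-33/61) = -40 + 33/61 = -2407/61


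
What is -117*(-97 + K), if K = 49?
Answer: 5616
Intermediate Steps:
-117*(-97 + K) = -117*(-97 + 49) = -117*(-48) = 5616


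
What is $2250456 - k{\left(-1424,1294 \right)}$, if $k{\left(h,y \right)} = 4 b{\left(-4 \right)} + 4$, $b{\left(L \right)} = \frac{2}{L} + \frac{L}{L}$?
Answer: $2250450$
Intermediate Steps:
$b{\left(L \right)} = 1 + \frac{2}{L}$ ($b{\left(L \right)} = \frac{2}{L} + 1 = 1 + \frac{2}{L}$)
$k{\left(h,y \right)} = 6$ ($k{\left(h,y \right)} = 4 \frac{2 - 4}{-4} + 4 = 4 \left(\left(- \frac{1}{4}\right) \left(-2\right)\right) + 4 = 4 \cdot \frac{1}{2} + 4 = 2 + 4 = 6$)
$2250456 - k{\left(-1424,1294 \right)} = 2250456 - 6 = 2250450$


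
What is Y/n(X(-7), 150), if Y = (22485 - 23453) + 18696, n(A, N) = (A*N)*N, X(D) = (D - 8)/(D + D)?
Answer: 62048/84375 ≈ 0.73538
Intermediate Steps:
X(D) = (-8 + D)/(2*D) (X(D) = (-8 + D)/((2*D)) = (-8 + D)*(1/(2*D)) = (-8 + D)/(2*D))
n(A, N) = A*N**2
Y = 17728 (Y = -968 + 18696 = 17728)
Y/n(X(-7), 150) = 17728/((((1/2)*(-8 - 7)/(-7))*150**2)) = 17728/((((1/2)*(-1/7)*(-15))*22500)) = 17728/(((15/14)*22500)) = 17728/(168750/7) = 17728*(7/168750) = 62048/84375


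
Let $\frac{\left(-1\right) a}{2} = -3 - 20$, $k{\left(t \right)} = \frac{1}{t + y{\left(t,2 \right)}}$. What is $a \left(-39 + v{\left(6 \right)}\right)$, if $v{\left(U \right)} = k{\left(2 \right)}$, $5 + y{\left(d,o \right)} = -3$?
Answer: $- \frac{5405}{3} \approx -1801.7$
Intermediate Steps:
$y{\left(d,o \right)} = -8$ ($y{\left(d,o \right)} = -5 - 3 = -8$)
$k{\left(t \right)} = \frac{1}{-8 + t}$ ($k{\left(t \right)} = \frac{1}{t - 8} = \frac{1}{-8 + t}$)
$v{\left(U \right)} = - \frac{1}{6}$ ($v{\left(U \right)} = \frac{1}{-8 + 2} = \frac{1}{-6} = - \frac{1}{6}$)
$a = 46$ ($a = - 2 \left(-3 - 20\right) = \left(-2\right) \left(-23\right) = 46$)
$a \left(-39 + v{\left(6 \right)}\right) = 46 \left(-39 - \frac{1}{6}\right) = 46 \left(- \frac{235}{6}\right) = - \frac{5405}{3}$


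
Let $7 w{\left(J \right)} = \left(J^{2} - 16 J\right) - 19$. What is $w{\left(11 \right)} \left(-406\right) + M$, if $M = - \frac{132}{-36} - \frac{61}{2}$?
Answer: $\frac{25591}{6} \approx 4265.2$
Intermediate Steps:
$w{\left(J \right)} = - \frac{19}{7} - \frac{16 J}{7} + \frac{J^{2}}{7}$ ($w{\left(J \right)} = \frac{\left(J^{2} - 16 J\right) - 19}{7} = \frac{-19 + J^{2} - 16 J}{7} = - \frac{19}{7} - \frac{16 J}{7} + \frac{J^{2}}{7}$)
$M = - \frac{161}{6}$ ($M = \left(-132\right) \left(- \frac{1}{36}\right) - \frac{61}{2} = \frac{11}{3} - \frac{61}{2} = - \frac{161}{6} \approx -26.833$)
$w{\left(11 \right)} \left(-406\right) + M = \left(- \frac{19}{7} - \frac{176}{7} + \frac{11^{2}}{7}\right) \left(-406\right) - \frac{161}{6} = \left(- \frac{19}{7} - \frac{176}{7} + \frac{1}{7} \cdot 121\right) \left(-406\right) - \frac{161}{6} = \left(- \frac{19}{7} - \frac{176}{7} + \frac{121}{7}\right) \left(-406\right) - \frac{161}{6} = \left(- \frac{74}{7}\right) \left(-406\right) - \frac{161}{6} = 4292 - \frac{161}{6} = \frac{25591}{6}$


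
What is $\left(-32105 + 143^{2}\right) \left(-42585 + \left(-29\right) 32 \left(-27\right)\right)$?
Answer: $204318024$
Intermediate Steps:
$\left(-32105 + 143^{2}\right) \left(-42585 + \left(-29\right) 32 \left(-27\right)\right) = \left(-32105 + 20449\right) \left(-42585 - -25056\right) = - 11656 \left(-42585 + 25056\right) = \left(-11656\right) \left(-17529\right) = 204318024$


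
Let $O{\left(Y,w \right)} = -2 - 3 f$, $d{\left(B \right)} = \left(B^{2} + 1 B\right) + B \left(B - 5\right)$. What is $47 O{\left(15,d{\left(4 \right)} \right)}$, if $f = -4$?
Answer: $470$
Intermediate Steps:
$d{\left(B \right)} = B + B^{2} + B \left(-5 + B\right)$ ($d{\left(B \right)} = \left(B^{2} + B\right) + B \left(-5 + B\right) = \left(B + B^{2}\right) + B \left(-5 + B\right) = B + B^{2} + B \left(-5 + B\right)$)
$O{\left(Y,w \right)} = 10$ ($O{\left(Y,w \right)} = -2 - -12 = -2 + 12 = 10$)
$47 O{\left(15,d{\left(4 \right)} \right)} = 47 \cdot 10 = 470$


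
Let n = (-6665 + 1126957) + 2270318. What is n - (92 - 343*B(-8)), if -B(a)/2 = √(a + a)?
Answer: 3390518 - 2744*I ≈ 3.3905e+6 - 2744.0*I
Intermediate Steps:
B(a) = -2*√2*√a (B(a) = -2*√(a + a) = -2*√2*√a)
n = 3390610 (n = 1120292 + 2270318 = 3390610)
n - (92 - 343*B(-8)) = 3390610 - (92 - (-686)*√2*√(-8)) = 3390610 - (92 - (-686)*√2*2*I*√2) = 3390610 - (92 - (-2744)*I) = 3390610 - (92 + 2744*I) = 3390610 + (-92 - 2744*I) = 3390518 - 2744*I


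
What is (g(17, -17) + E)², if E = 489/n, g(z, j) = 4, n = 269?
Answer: 2449225/72361 ≈ 33.847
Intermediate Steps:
E = 489/269 ≈ 1.8178
(g(17, -17) + E)² = (4 + 489/269)² = (1565/269)² = 2449225/72361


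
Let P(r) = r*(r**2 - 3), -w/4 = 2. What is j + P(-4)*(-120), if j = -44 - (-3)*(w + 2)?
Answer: 6178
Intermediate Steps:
w = -8 (w = -4*2 = -8)
P(r) = r*(-3 + r**2)
j = -62 (j = -44 - (-3)*(-8 + 2) = -44 - (-3)*(-6) = -44 - 1*18 = -44 - 18 = -62)
j + P(-4)*(-120) = -62 - 4*(-3 + (-4)**2)*(-120) = -62 - 4*(-3 + 16)*(-120) = -62 - 4*13*(-120) = -62 - 52*(-120) = -62 + 6240 = 6178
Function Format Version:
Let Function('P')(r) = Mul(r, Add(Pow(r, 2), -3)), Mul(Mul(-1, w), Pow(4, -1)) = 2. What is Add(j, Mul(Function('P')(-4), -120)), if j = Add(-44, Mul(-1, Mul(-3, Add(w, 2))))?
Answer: 6178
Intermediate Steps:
w = -8 (w = Mul(-4, 2) = -8)
Function('P')(r) = Mul(r, Add(-3, Pow(r, 2)))
j = -62 (j = Add(-44, Mul(-1, Mul(-3, Add(-8, 2)))) = Add(-44, Mul(-1, Mul(-3, -6))) = Add(-44, Mul(-1, 18)) = Add(-44, -18) = -62)
Add(j, Mul(Function('P')(-4), -120)) = Add(-62, Mul(Mul(-4, Add(-3, Pow(-4, 2))), -120)) = Add(-62, Mul(Mul(-4, Add(-3, 16)), -120)) = Add(-62, Mul(Mul(-4, 13), -120)) = Add(-62, Mul(-52, -120)) = Add(-62, 6240) = 6178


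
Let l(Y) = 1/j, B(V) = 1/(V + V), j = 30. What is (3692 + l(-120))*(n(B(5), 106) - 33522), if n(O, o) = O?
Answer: -37129191659/300 ≈ -1.2376e+8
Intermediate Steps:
B(V) = 1/(2*V)
l(Y) = 1/30
(3692 + l(-120))*(n(B(5), 106) - 33522) = (3692 + 1/30)*((1/2)/5 - 33522) = 110761*((1/2)*(1/5) - 33522)/30 = 110761*(1/10 - 33522)/30 = (110761/30)*(-335219/10) = -37129191659/300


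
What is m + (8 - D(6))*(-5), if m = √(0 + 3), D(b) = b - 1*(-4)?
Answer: 10 + √3 ≈ 11.732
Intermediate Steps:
D(b) = 4 + b (D(b) = b + 4 = 4 + b)
m = √3 ≈ 1.7320
m + (8 - D(6))*(-5) = √3 + (8 - (4 + 6))*(-5) = √3 + (8 - 1*10)*(-5) = √3 + (8 - 10)*(-5) = √3 - 2*(-5) = √3 + 10 = 10 + √3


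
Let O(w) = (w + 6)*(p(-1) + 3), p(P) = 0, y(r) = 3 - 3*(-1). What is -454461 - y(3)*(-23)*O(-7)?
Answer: -454875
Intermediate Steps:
y(r) = 6 (y(r) = 3 + 3 = 6)
O(w) = 18 + 3*w (O(w) = (w + 6)*(0 + 3) = (6 + w)*3 = 18 + 3*w)
-454461 - y(3)*(-23)*O(-7) = -454461 - 6*(-23)*(18 + 3*(-7)) = -454461 - (-138)*(18 - 21) = -454461 - (-138)*(-3) = -454461 - 1*414 = -454461 - 414 = -454875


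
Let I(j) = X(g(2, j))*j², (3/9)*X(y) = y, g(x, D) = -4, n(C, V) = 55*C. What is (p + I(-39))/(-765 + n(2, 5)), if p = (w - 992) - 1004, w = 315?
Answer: 19933/655 ≈ 30.432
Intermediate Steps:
X(y) = 3*y
p = -1681 (p = (315 - 992) - 1004 = -677 - 1004 = -1681)
I(j) = -12*j² (I(j) = (3*(-4))*j² = -12*j²)
(p + I(-39))/(-765 + n(2, 5)) = (-1681 - 12*(-39)²)/(-765 + 55*2) = (-1681 - 12*1521)/(-765 + 110) = (-1681 - 18252)/(-655) = -19933*(-1/655) = 19933/655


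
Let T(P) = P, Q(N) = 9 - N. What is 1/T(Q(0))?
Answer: ⅑ ≈ 0.11111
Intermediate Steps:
1/T(Q(0)) = 1/(9 - 1*0) = 1/(9 + 0) = 1/9 = ⅑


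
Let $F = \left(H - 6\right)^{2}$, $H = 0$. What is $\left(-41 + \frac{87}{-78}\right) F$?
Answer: $- \frac{19710}{13} \approx -1516.2$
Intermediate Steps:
$F = 36$ ($F = \left(0 - 6\right)^{2} = \left(-6\right)^{2} = 36$)
$\left(-41 + \frac{87}{-78}\right) F = \left(-41 + \frac{87}{-78}\right) 36 = \left(-41 + 87 \left(- \frac{1}{78}\right)\right) 36 = \left(-41 - \frac{29}{26}\right) 36 = \left(- \frac{1095}{26}\right) 36 = - \frac{19710}{13}$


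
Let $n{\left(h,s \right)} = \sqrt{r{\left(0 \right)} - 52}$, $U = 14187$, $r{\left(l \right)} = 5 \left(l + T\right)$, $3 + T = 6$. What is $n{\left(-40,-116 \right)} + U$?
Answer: $14187 + i \sqrt{37} \approx 14187.0 + 6.0828 i$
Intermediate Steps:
$T = 3$ ($T = -3 + 6 = 3$)
$r{\left(l \right)} = 15 + 5 l$ ($r{\left(l \right)} = 5 \left(l + 3\right) = 5 \left(3 + l\right) = 15 + 5 l$)
$n{\left(h,s \right)} = i \sqrt{37}$ ($n{\left(h,s \right)} = \sqrt{\left(15 + 5 \cdot 0\right) - 52} = \sqrt{\left(15 + 0\right) - 52} = \sqrt{15 - 52} = \sqrt{-37} = i \sqrt{37}$)
$n{\left(-40,-116 \right)} + U = i \sqrt{37} + 14187 = 14187 + i \sqrt{37}$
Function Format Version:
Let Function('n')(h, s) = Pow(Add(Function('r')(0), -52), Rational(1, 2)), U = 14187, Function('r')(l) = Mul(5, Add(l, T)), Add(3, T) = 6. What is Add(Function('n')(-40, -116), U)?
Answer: Add(14187, Mul(I, Pow(37, Rational(1, 2)))) ≈ Add(14187., Mul(6.0828, I))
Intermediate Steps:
T = 3 (T = Add(-3, 6) = 3)
Function('r')(l) = Add(15, Mul(5, l)) (Function('r')(l) = Mul(5, Add(l, 3)) = Mul(5, Add(3, l)) = Add(15, Mul(5, l)))
Function('n')(h, s) = Mul(I, Pow(37, Rational(1, 2))) (Function('n')(h, s) = Pow(Add(Add(15, Mul(5, 0)), -52), Rational(1, 2)) = Pow(Add(Add(15, 0), -52), Rational(1, 2)) = Pow(Add(15, -52), Rational(1, 2)) = Pow(-37, Rational(1, 2)) = Mul(I, Pow(37, Rational(1, 2))))
Add(Function('n')(-40, -116), U) = Add(Mul(I, Pow(37, Rational(1, 2))), 14187) = Add(14187, Mul(I, Pow(37, Rational(1, 2))))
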